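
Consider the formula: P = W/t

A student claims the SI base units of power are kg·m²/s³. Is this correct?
Units of each symbol in P = W/t:
  W (work): kg·m²/s²
  t (time): s  → in the denominator, contributes 1/s

Multiplying the contributions: [kg·m²/s²] · [1/s]
Adding exponents of each base unit: kg: 1, m: 2, s: -3
SI base units of power: kg·m²/s³

The claimed units kg·m²/s³ match the derived units, so the claim is correct.

Answer: Yes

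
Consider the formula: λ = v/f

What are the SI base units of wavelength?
Units of each symbol in λ = v/f:
  v (wave speed): m/s
  f (frequency): 1/s  → in the denominator, contributes s

Multiplying the contributions: [m/s] · [s]
Adding exponents of each base unit: m: 1
SI base units of wavelength: m

Answer: m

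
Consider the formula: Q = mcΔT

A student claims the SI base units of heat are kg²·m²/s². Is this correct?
Units of each symbol in Q = mcΔT:
  m (mass): kg
  c (specific heat capacity, in J/(kg·K)): m²/(s²·K)
  ΔT (temperature change): K

Multiplying the contributions: [kg] · [m²/(s²·K)] · [K]
Adding exponents of each base unit: kg: 1, m: 2, s: -2
SI base units of heat: kg·m²/s²

The claimed units kg²·m²/s² (exponents kg: 2, m: 2, s: -2) do not match the derived units kg·m²/s² (exponents kg: 1, m: 2, s: -2), so the claim is incorrect.

Answer: No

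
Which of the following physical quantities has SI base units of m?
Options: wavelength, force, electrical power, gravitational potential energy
Checking the SI base units of each option:
  wavelength (λ = v/f): m  ✓ matches
  force (F = ma): kg·m/s²  ✗
  electrical power (P = IV): kg·m²/s³  ✗
  gravitational potential energy (U = -GMm/r): kg·m²/s²  ✗

Only wavelength has units m.

Answer: wavelength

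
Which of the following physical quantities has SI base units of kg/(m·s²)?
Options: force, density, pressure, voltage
Checking the SI base units of each option:
  force (F = ma): kg·m/s²  ✗
  density (ρ = m/V): kg/m³  ✗
  pressure (P = F/A): kg/(m·s²)  ✓ matches
  voltage (V = IR): kg·m²/(s³·A)  ✗

Only pressure has units kg/(m·s²).

Answer: pressure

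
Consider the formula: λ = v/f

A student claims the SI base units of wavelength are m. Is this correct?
Units of each symbol in λ = v/f:
  v (wave speed): m/s
  f (frequency): 1/s  → in the denominator, contributes s

Multiplying the contributions: [m/s] · [s]
Adding exponents of each base unit: m: 1
SI base units of wavelength: m

The claimed units m match the derived units, so the claim is correct.

Answer: Yes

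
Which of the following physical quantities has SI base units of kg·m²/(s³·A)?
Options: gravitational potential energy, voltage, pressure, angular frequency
Checking the SI base units of each option:
  gravitational potential energy (U = -GMm/r): kg·m²/s²  ✗
  voltage (V = IR): kg·m²/(s³·A)  ✓ matches
  pressure (P = F/A): kg/(m·s²)  ✗
  angular frequency (ω = 2πf): 1/s  ✗

Only voltage has units kg·m²/(s³·A).

Answer: voltage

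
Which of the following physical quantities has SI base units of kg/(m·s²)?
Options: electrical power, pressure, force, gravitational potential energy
Checking the SI base units of each option:
  electrical power (P = IV): kg·m²/s³  ✗
  pressure (P = F/A): kg/(m·s²)  ✓ matches
  force (F = ma): kg·m/s²  ✗
  gravitational potential energy (U = -GMm/r): kg·m²/s²  ✗

Only pressure has units kg/(m·s²).

Answer: pressure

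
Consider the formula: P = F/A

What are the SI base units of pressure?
Units of each symbol in P = F/A:
  F (force): kg·m/s²
  A (area): m²  → in the denominator, contributes 1/m²

Multiplying the contributions: [kg·m/s²] · [1/m²]
Adding exponents of each base unit: kg: 1, m: -1, s: -2
SI base units of pressure: kg/(m·s²)

Answer: kg/(m·s²)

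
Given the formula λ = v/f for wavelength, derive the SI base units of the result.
Units of each symbol in λ = v/f:
  v (wave speed): m/s
  f (frequency): 1/s  → in the denominator, contributes s

Multiplying the contributions: [m/s] · [s]
Adding exponents of each base unit: m: 1
SI base units of wavelength: m

Answer: m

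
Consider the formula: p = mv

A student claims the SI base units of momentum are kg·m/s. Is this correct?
Units of each symbol in p = mv:
  m (mass): kg
  v (velocity): m/s

Multiplying the contributions: [kg] · [m/s]
Adding exponents of each base unit: kg: 1, m: 1, s: -1
SI base units of momentum: kg·m/s

The claimed units kg·m/s match the derived units, so the claim is correct.

Answer: Yes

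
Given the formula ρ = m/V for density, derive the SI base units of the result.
Units of each symbol in ρ = m/V:
  m (mass): kg
  V (volume): m³  → in the denominator, contributes 1/m³

Multiplying the contributions: [kg] · [1/m³]
Adding exponents of each base unit: kg: 1, m: -3
SI base units of density: kg/m³

Answer: kg/m³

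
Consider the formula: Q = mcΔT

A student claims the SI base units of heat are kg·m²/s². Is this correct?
Units of each symbol in Q = mcΔT:
  m (mass): kg
  c (specific heat capacity, in J/(kg·K)): m²/(s²·K)
  ΔT (temperature change): K

Multiplying the contributions: [kg] · [m²/(s²·K)] · [K]
Adding exponents of each base unit: kg: 1, m: 2, s: -2
SI base units of heat: kg·m²/s²

The claimed units kg·m²/s² match the derived units, so the claim is correct.

Answer: Yes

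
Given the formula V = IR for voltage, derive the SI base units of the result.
Units of each symbol in V = IR:
  I (current): A
  R (resistance, in ohms): kg·m²/(s³·A²)

Multiplying the contributions: [A] · [kg·m²/(s³·A²)]
Adding exponents of each base unit: kg: 1, m: 2, s: -3, A: -1
SI base units of voltage: kg·m²/(s³·A)

Answer: kg·m²/(s³·A)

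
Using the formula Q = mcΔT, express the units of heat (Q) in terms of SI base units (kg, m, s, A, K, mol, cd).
Units of each symbol in Q = mcΔT:
  m (mass): kg
  c (specific heat capacity, in J/(kg·K)): m²/(s²·K)
  ΔT (temperature change): K

Multiplying the contributions: [kg] · [m²/(s²·K)] · [K]
Adding exponents of each base unit: kg: 1, m: 2, s: -2
SI base units of heat: kg·m²/s²

Answer: kg·m²/s²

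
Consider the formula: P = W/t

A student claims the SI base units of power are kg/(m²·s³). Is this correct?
Units of each symbol in P = W/t:
  W (work): kg·m²/s²
  t (time): s  → in the denominator, contributes 1/s

Multiplying the contributions: [kg·m²/s²] · [1/s]
Adding exponents of each base unit: kg: 1, m: 2, s: -3
SI base units of power: kg·m²/s³

The claimed units kg/(m²·s³) (exponents kg: 1, m: -2, s: -3) do not match the derived units kg·m²/s³ (exponents kg: 1, m: 2, s: -3), so the claim is incorrect.

Answer: No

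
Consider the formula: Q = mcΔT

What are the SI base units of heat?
Units of each symbol in Q = mcΔT:
  m (mass): kg
  c (specific heat capacity, in J/(kg·K)): m²/(s²·K)
  ΔT (temperature change): K

Multiplying the contributions: [kg] · [m²/(s²·K)] · [K]
Adding exponents of each base unit: kg: 1, m: 2, s: -2
SI base units of heat: kg·m²/s²

Answer: kg·m²/s²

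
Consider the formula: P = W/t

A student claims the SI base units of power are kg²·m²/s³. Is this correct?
Units of each symbol in P = W/t:
  W (work): kg·m²/s²
  t (time): s  → in the denominator, contributes 1/s

Multiplying the contributions: [kg·m²/s²] · [1/s]
Adding exponents of each base unit: kg: 1, m: 2, s: -3
SI base units of power: kg·m²/s³

The claimed units kg²·m²/s³ (exponents kg: 2, m: 2, s: -3) do not match the derived units kg·m²/s³ (exponents kg: 1, m: 2, s: -3), so the claim is incorrect.

Answer: No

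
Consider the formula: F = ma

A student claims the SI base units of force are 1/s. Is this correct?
Units of each symbol in F = ma:
  m (mass): kg
  a (acceleration): m/s²

Multiplying the contributions: [kg] · [m/s²]
Adding exponents of each base unit: kg: 1, m: 1, s: -2
SI base units of force: kg·m/s²

The claimed units 1/s (exponents s: -1) do not match the derived units kg·m/s² (exponents kg: 1, m: 1, s: -2), so the claim is incorrect.

Answer: No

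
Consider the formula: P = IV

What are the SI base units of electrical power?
Units of each symbol in P = IV:
  I (current): A
  V (voltage, in volts): kg·m²/(s³·A)

Multiplying the contributions: [A] · [kg·m²/(s³·A)]
Adding exponents of each base unit: kg: 1, m: 2, s: -3
SI base units of electrical power: kg·m²/s³

Answer: kg·m²/s³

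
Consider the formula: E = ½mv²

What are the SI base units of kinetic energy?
Units of each symbol in E = ½mv²:
  m (mass): kg
  v (speed): m/s  → to the power 2, contributes m²/s²
  The factor ½ is dimensionless.

Multiplying the contributions: [kg] · [m²/s²]
Adding exponents of each base unit: kg: 1, m: 2, s: -2
SI base units of kinetic energy: kg·m²/s²

Answer: kg·m²/s²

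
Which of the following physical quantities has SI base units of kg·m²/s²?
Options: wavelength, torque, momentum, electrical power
Checking the SI base units of each option:
  wavelength (λ = v/f): m  ✗
  torque (τ = Fr): kg·m²/s²  ✓ matches
  momentum (p = mv): kg·m/s  ✗
  electrical power (P = IV): kg·m²/s³  ✗

Only torque has units kg·m²/s².

Answer: torque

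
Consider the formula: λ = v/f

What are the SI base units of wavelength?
Units of each symbol in λ = v/f:
  v (wave speed): m/s
  f (frequency): 1/s  → in the denominator, contributes s

Multiplying the contributions: [m/s] · [s]
Adding exponents of each base unit: m: 1
SI base units of wavelength: m

Answer: m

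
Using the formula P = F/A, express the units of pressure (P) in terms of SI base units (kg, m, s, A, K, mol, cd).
Units of each symbol in P = F/A:
  F (force): kg·m/s²
  A (area): m²  → in the denominator, contributes 1/m²

Multiplying the contributions: [kg·m/s²] · [1/m²]
Adding exponents of each base unit: kg: 1, m: -1, s: -2
SI base units of pressure: kg/(m·s²)

Answer: kg/(m·s²)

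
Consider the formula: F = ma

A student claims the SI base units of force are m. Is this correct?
Units of each symbol in F = ma:
  m (mass): kg
  a (acceleration): m/s²

Multiplying the contributions: [kg] · [m/s²]
Adding exponents of each base unit: kg: 1, m: 1, s: -2
SI base units of force: kg·m/s²

The claimed units m (exponents m: 1) do not match the derived units kg·m/s² (exponents kg: 1, m: 1, s: -2), so the claim is incorrect.

Answer: No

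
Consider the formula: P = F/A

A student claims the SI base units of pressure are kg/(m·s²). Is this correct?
Units of each symbol in P = F/A:
  F (force): kg·m/s²
  A (area): m²  → in the denominator, contributes 1/m²

Multiplying the contributions: [kg·m/s²] · [1/m²]
Adding exponents of each base unit: kg: 1, m: -1, s: -2
SI base units of pressure: kg/(m·s²)

The claimed units kg/(m·s²) match the derived units, so the claim is correct.

Answer: Yes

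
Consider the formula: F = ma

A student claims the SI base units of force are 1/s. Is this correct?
Units of each symbol in F = ma:
  m (mass): kg
  a (acceleration): m/s²

Multiplying the contributions: [kg] · [m/s²]
Adding exponents of each base unit: kg: 1, m: 1, s: -2
SI base units of force: kg·m/s²

The claimed units 1/s (exponents s: -1) do not match the derived units kg·m/s² (exponents kg: 1, m: 1, s: -2), so the claim is incorrect.

Answer: No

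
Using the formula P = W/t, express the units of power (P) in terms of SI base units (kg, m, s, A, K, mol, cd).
Units of each symbol in P = W/t:
  W (work): kg·m²/s²
  t (time): s  → in the denominator, contributes 1/s

Multiplying the contributions: [kg·m²/s²] · [1/s]
Adding exponents of each base unit: kg: 1, m: 2, s: -3
SI base units of power: kg·m²/s³

Answer: kg·m²/s³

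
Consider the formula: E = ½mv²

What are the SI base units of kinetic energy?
Units of each symbol in E = ½mv²:
  m (mass): kg
  v (speed): m/s  → to the power 2, contributes m²/s²
  The factor ½ is dimensionless.

Multiplying the contributions: [kg] · [m²/s²]
Adding exponents of each base unit: kg: 1, m: 2, s: -2
SI base units of kinetic energy: kg·m²/s²

Answer: kg·m²/s²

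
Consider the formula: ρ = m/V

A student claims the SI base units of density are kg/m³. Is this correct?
Units of each symbol in ρ = m/V:
  m (mass): kg
  V (volume): m³  → in the denominator, contributes 1/m³

Multiplying the contributions: [kg] · [1/m³]
Adding exponents of each base unit: kg: 1, m: -3
SI base units of density: kg/m³

The claimed units kg/m³ match the derived units, so the claim is correct.

Answer: Yes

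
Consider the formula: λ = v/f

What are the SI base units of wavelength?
Units of each symbol in λ = v/f:
  v (wave speed): m/s
  f (frequency): 1/s  → in the denominator, contributes s

Multiplying the contributions: [m/s] · [s]
Adding exponents of each base unit: m: 1
SI base units of wavelength: m

Answer: m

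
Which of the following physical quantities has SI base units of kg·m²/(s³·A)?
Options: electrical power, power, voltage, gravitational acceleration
Checking the SI base units of each option:
  electrical power (P = IV): kg·m²/s³  ✗
  power (P = W/t): kg·m²/s³  ✗
  voltage (V = IR): kg·m²/(s³·A)  ✓ matches
  gravitational acceleration (g = GM/r²): m/s²  ✗

Only voltage has units kg·m²/(s³·A).

Answer: voltage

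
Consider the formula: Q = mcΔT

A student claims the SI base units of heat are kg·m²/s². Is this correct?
Units of each symbol in Q = mcΔT:
  m (mass): kg
  c (specific heat capacity, in J/(kg·K)): m²/(s²·K)
  ΔT (temperature change): K

Multiplying the contributions: [kg] · [m²/(s²·K)] · [K]
Adding exponents of each base unit: kg: 1, m: 2, s: -2
SI base units of heat: kg·m²/s²

The claimed units kg·m²/s² match the derived units, so the claim is correct.

Answer: Yes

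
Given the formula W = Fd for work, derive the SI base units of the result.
Units of each symbol in W = Fd:
  F (force): kg·m/s²
  d (displacement): m

Multiplying the contributions: [kg·m/s²] · [m]
Adding exponents of each base unit: kg: 1, m: 2, s: -2
SI base units of work: kg·m²/s²

Answer: kg·m²/s²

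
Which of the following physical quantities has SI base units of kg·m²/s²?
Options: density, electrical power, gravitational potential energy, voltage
Checking the SI base units of each option:
  density (ρ = m/V): kg/m³  ✗
  electrical power (P = IV): kg·m²/s³  ✗
  gravitational potential energy (U = -GMm/r): kg·m²/s²  ✓ matches
  voltage (V = IR): kg·m²/(s³·A)  ✗

Only gravitational potential energy has units kg·m²/s².

Answer: gravitational potential energy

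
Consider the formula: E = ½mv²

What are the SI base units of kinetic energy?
Units of each symbol in E = ½mv²:
  m (mass): kg
  v (speed): m/s  → to the power 2, contributes m²/s²
  The factor ½ is dimensionless.

Multiplying the contributions: [kg] · [m²/s²]
Adding exponents of each base unit: kg: 1, m: 2, s: -2
SI base units of kinetic energy: kg·m²/s²

Answer: kg·m²/s²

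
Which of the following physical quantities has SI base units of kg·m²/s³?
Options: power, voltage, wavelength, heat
Checking the SI base units of each option:
  power (P = W/t): kg·m²/s³  ✓ matches
  voltage (V = IR): kg·m²/(s³·A)  ✗
  wavelength (λ = v/f): m  ✗
  heat (Q = mcΔT): kg·m²/s²  ✗

Only power has units kg·m²/s³.

Answer: power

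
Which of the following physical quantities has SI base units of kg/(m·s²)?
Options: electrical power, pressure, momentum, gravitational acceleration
Checking the SI base units of each option:
  electrical power (P = IV): kg·m²/s³  ✗
  pressure (P = F/A): kg/(m·s²)  ✓ matches
  momentum (p = mv): kg·m/s  ✗
  gravitational acceleration (g = GM/r²): m/s²  ✗

Only pressure has units kg/(m·s²).

Answer: pressure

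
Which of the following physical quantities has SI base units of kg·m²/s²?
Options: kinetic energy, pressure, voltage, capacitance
Checking the SI base units of each option:
  kinetic energy (E = ½mv²): kg·m²/s²  ✓ matches
  pressure (P = F/A): kg/(m·s²)  ✗
  voltage (V = IR): kg·m²/(s³·A)  ✗
  capacitance (C = Q/V): s⁴·A²/(kg·m²)  ✗

Only kinetic energy has units kg·m²/s².

Answer: kinetic energy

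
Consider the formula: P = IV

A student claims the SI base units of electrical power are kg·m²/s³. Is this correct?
Units of each symbol in P = IV:
  I (current): A
  V (voltage, in volts): kg·m²/(s³·A)

Multiplying the contributions: [A] · [kg·m²/(s³·A)]
Adding exponents of each base unit: kg: 1, m: 2, s: -3
SI base units of electrical power: kg·m²/s³

The claimed units kg·m²/s³ match the derived units, so the claim is correct.

Answer: Yes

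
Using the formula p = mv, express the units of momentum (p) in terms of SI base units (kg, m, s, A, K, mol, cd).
Units of each symbol in p = mv:
  m (mass): kg
  v (velocity): m/s

Multiplying the contributions: [kg] · [m/s]
Adding exponents of each base unit: kg: 1, m: 1, s: -1
SI base units of momentum: kg·m/s

Answer: kg·m/s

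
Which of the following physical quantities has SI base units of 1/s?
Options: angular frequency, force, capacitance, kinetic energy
Checking the SI base units of each option:
  angular frequency (ω = 2πf): 1/s  ✓ matches
  force (F = ma): kg·m/s²  ✗
  capacitance (C = Q/V): s⁴·A²/(kg·m²)  ✗
  kinetic energy (E = ½mv²): kg·m²/s²  ✗

Only angular frequency has units 1/s.

Answer: angular frequency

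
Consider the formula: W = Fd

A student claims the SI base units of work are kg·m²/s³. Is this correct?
Units of each symbol in W = Fd:
  F (force): kg·m/s²
  d (displacement): m

Multiplying the contributions: [kg·m/s²] · [m]
Adding exponents of each base unit: kg: 1, m: 2, s: -2
SI base units of work: kg·m²/s²

The claimed units kg·m²/s³ (exponents kg: 1, m: 2, s: -3) do not match the derived units kg·m²/s² (exponents kg: 1, m: 2, s: -2), so the claim is incorrect.

Answer: No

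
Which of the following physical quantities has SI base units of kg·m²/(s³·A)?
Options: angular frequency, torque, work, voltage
Checking the SI base units of each option:
  angular frequency (ω = 2πf): 1/s  ✗
  torque (τ = Fr): kg·m²/s²  ✗
  work (W = Fd): kg·m²/s²  ✗
  voltage (V = IR): kg·m²/(s³·A)  ✓ matches

Only voltage has units kg·m²/(s³·A).

Answer: voltage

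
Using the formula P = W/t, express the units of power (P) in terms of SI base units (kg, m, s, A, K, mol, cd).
Units of each symbol in P = W/t:
  W (work): kg·m²/s²
  t (time): s  → in the denominator, contributes 1/s

Multiplying the contributions: [kg·m²/s²] · [1/s]
Adding exponents of each base unit: kg: 1, m: 2, s: -3
SI base units of power: kg·m²/s³

Answer: kg·m²/s³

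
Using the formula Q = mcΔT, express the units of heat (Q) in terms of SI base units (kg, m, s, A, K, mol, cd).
Units of each symbol in Q = mcΔT:
  m (mass): kg
  c (specific heat capacity, in J/(kg·K)): m²/(s²·K)
  ΔT (temperature change): K

Multiplying the contributions: [kg] · [m²/(s²·K)] · [K]
Adding exponents of each base unit: kg: 1, m: 2, s: -2
SI base units of heat: kg·m²/s²

Answer: kg·m²/s²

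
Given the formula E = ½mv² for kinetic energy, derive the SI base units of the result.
Units of each symbol in E = ½mv²:
  m (mass): kg
  v (speed): m/s  → to the power 2, contributes m²/s²
  The factor ½ is dimensionless.

Multiplying the contributions: [kg] · [m²/s²]
Adding exponents of each base unit: kg: 1, m: 2, s: -2
SI base units of kinetic energy: kg·m²/s²

Answer: kg·m²/s²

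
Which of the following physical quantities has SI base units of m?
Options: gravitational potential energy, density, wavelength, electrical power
Checking the SI base units of each option:
  gravitational potential energy (U = -GMm/r): kg·m²/s²  ✗
  density (ρ = m/V): kg/m³  ✗
  wavelength (λ = v/f): m  ✓ matches
  electrical power (P = IV): kg·m²/s³  ✗

Only wavelength has units m.

Answer: wavelength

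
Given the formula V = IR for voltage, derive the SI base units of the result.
Units of each symbol in V = IR:
  I (current): A
  R (resistance, in ohms): kg·m²/(s³·A²)

Multiplying the contributions: [A] · [kg·m²/(s³·A²)]
Adding exponents of each base unit: kg: 1, m: 2, s: -3, A: -1
SI base units of voltage: kg·m²/(s³·A)

Answer: kg·m²/(s³·A)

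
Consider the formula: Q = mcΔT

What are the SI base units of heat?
Units of each symbol in Q = mcΔT:
  m (mass): kg
  c (specific heat capacity, in J/(kg·K)): m²/(s²·K)
  ΔT (temperature change): K

Multiplying the contributions: [kg] · [m²/(s²·K)] · [K]
Adding exponents of each base unit: kg: 1, m: 2, s: -2
SI base units of heat: kg·m²/s²

Answer: kg·m²/s²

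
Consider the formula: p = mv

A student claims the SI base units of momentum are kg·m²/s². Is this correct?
Units of each symbol in p = mv:
  m (mass): kg
  v (velocity): m/s

Multiplying the contributions: [kg] · [m/s]
Adding exponents of each base unit: kg: 1, m: 1, s: -1
SI base units of momentum: kg·m/s

The claimed units kg·m²/s² (exponents kg: 1, m: 2, s: -2) do not match the derived units kg·m/s (exponents kg: 1, m: 1, s: -1), so the claim is incorrect.

Answer: No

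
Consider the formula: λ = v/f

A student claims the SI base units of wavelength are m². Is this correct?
Units of each symbol in λ = v/f:
  v (wave speed): m/s
  f (frequency): 1/s  → in the denominator, contributes s

Multiplying the contributions: [m/s] · [s]
Adding exponents of each base unit: m: 1
SI base units of wavelength: m

The claimed units m² (exponents m: 2) do not match the derived units m (exponents m: 1), so the claim is incorrect.

Answer: No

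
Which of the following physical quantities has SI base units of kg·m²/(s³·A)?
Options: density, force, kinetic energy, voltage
Checking the SI base units of each option:
  density (ρ = m/V): kg/m³  ✗
  force (F = ma): kg·m/s²  ✗
  kinetic energy (E = ½mv²): kg·m²/s²  ✗
  voltage (V = IR): kg·m²/(s³·A)  ✓ matches

Only voltage has units kg·m²/(s³·A).

Answer: voltage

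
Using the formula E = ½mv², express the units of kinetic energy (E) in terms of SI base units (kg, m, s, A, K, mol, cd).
Units of each symbol in E = ½mv²:
  m (mass): kg
  v (speed): m/s  → to the power 2, contributes m²/s²
  The factor ½ is dimensionless.

Multiplying the contributions: [kg] · [m²/s²]
Adding exponents of each base unit: kg: 1, m: 2, s: -2
SI base units of kinetic energy: kg·m²/s²

Answer: kg·m²/s²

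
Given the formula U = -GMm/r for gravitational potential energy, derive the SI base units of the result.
Units of each symbol in U = -GMm/r:
  G (gravitational constant): m³/(kg·s²)
  M (mass): kg
  m (mass): kg
  r (distance): m  → in the denominator, contributes 1/m
  The minus sign does not affect the units.

Multiplying the contributions: [m³/(kg·s²)] · [kg] · [kg] · [1/m]
Adding exponents of each base unit: kg: 1, m: 2, s: -2
SI base units of gravitational potential energy: kg·m²/s²

Answer: kg·m²/s²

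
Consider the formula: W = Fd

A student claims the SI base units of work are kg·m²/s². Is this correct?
Units of each symbol in W = Fd:
  F (force): kg·m/s²
  d (displacement): m

Multiplying the contributions: [kg·m/s²] · [m]
Adding exponents of each base unit: kg: 1, m: 2, s: -2
SI base units of work: kg·m²/s²

The claimed units kg·m²/s² match the derived units, so the claim is correct.

Answer: Yes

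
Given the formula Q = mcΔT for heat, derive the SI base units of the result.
Units of each symbol in Q = mcΔT:
  m (mass): kg
  c (specific heat capacity, in J/(kg·K)): m²/(s²·K)
  ΔT (temperature change): K

Multiplying the contributions: [kg] · [m²/(s²·K)] · [K]
Adding exponents of each base unit: kg: 1, m: 2, s: -2
SI base units of heat: kg·m²/s²

Answer: kg·m²/s²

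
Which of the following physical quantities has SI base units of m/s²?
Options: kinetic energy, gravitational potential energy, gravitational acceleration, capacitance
Checking the SI base units of each option:
  kinetic energy (E = ½mv²): kg·m²/s²  ✗
  gravitational potential energy (U = -GMm/r): kg·m²/s²  ✗
  gravitational acceleration (g = GM/r²): m/s²  ✓ matches
  capacitance (C = Q/V): s⁴·A²/(kg·m²)  ✗

Only gravitational acceleration has units m/s².

Answer: gravitational acceleration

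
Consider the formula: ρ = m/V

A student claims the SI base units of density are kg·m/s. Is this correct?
Units of each symbol in ρ = m/V:
  m (mass): kg
  V (volume): m³  → in the denominator, contributes 1/m³

Multiplying the contributions: [kg] · [1/m³]
Adding exponents of each base unit: kg: 1, m: -3
SI base units of density: kg/m³

The claimed units kg·m/s (exponents kg: 1, m: 1, s: -1) do not match the derived units kg/m³ (exponents kg: 1, m: -3), so the claim is incorrect.

Answer: No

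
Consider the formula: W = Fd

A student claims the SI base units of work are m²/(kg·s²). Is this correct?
Units of each symbol in W = Fd:
  F (force): kg·m/s²
  d (displacement): m

Multiplying the contributions: [kg·m/s²] · [m]
Adding exponents of each base unit: kg: 1, m: 2, s: -2
SI base units of work: kg·m²/s²

The claimed units m²/(kg·s²) (exponents kg: -1, m: 2, s: -2) do not match the derived units kg·m²/s² (exponents kg: 1, m: 2, s: -2), so the claim is incorrect.

Answer: No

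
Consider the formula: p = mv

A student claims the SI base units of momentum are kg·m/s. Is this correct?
Units of each symbol in p = mv:
  m (mass): kg
  v (velocity): m/s

Multiplying the contributions: [kg] · [m/s]
Adding exponents of each base unit: kg: 1, m: 1, s: -1
SI base units of momentum: kg·m/s

The claimed units kg·m/s match the derived units, so the claim is correct.

Answer: Yes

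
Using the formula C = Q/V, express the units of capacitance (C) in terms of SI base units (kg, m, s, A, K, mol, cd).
Units of each symbol in C = Q/V:
  Q (charge, in coulombs): s·A
  V (voltage, in volts): kg·m²/(s³·A)  → in the denominator, contributes s³·A/(kg·m²)

Multiplying the contributions: [s·A] · [s³·A/(kg·m²)]
Adding exponents of each base unit: kg: -1, m: -2, s: 4, A: 2
SI base units of capacitance: s⁴·A²/(kg·m²)

Answer: s⁴·A²/(kg·m²)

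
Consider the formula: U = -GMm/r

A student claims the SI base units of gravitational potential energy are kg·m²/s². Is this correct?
Units of each symbol in U = -GMm/r:
  G (gravitational constant): m³/(kg·s²)
  M (mass): kg
  m (mass): kg
  r (distance): m  → in the denominator, contributes 1/m
  The minus sign does not affect the units.

Multiplying the contributions: [m³/(kg·s²)] · [kg] · [kg] · [1/m]
Adding exponents of each base unit: kg: 1, m: 2, s: -2
SI base units of gravitational potential energy: kg·m²/s²

The claimed units kg·m²/s² match the derived units, so the claim is correct.

Answer: Yes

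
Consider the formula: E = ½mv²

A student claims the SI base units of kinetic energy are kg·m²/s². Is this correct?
Units of each symbol in E = ½mv²:
  m (mass): kg
  v (speed): m/s  → to the power 2, contributes m²/s²
  The factor ½ is dimensionless.

Multiplying the contributions: [kg] · [m²/s²]
Adding exponents of each base unit: kg: 1, m: 2, s: -2
SI base units of kinetic energy: kg·m²/s²

The claimed units kg·m²/s² match the derived units, so the claim is correct.

Answer: Yes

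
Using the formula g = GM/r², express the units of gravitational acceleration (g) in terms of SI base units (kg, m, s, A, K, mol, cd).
Units of each symbol in g = GM/r²:
  G (gravitational constant): m³/(kg·s²)
  M (mass): kg
  r (distance): m  → to the power 2 in the denominator, contributes 1/m²

Multiplying the contributions: [m³/(kg·s²)] · [kg] · [1/m²]
Adding exponents of each base unit: m: 1, s: -2
SI base units of gravitational acceleration: m/s²

Answer: m/s²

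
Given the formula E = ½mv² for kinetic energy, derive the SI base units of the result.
Units of each symbol in E = ½mv²:
  m (mass): kg
  v (speed): m/s  → to the power 2, contributes m²/s²
  The factor ½ is dimensionless.

Multiplying the contributions: [kg] · [m²/s²]
Adding exponents of each base unit: kg: 1, m: 2, s: -2
SI base units of kinetic energy: kg·m²/s²

Answer: kg·m²/s²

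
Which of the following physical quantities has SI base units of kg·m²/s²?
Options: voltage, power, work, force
Checking the SI base units of each option:
  voltage (V = IR): kg·m²/(s³·A)  ✗
  power (P = W/t): kg·m²/s³  ✗
  work (W = Fd): kg·m²/s²  ✓ matches
  force (F = ma): kg·m/s²  ✗

Only work has units kg·m²/s².

Answer: work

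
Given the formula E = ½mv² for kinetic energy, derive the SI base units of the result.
Units of each symbol in E = ½mv²:
  m (mass): kg
  v (speed): m/s  → to the power 2, contributes m²/s²
  The factor ½ is dimensionless.

Multiplying the contributions: [kg] · [m²/s²]
Adding exponents of each base unit: kg: 1, m: 2, s: -2
SI base units of kinetic energy: kg·m²/s²

Answer: kg·m²/s²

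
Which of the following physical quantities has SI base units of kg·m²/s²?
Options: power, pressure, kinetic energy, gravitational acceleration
Checking the SI base units of each option:
  power (P = W/t): kg·m²/s³  ✗
  pressure (P = F/A): kg/(m·s²)  ✗
  kinetic energy (E = ½mv²): kg·m²/s²  ✓ matches
  gravitational acceleration (g = GM/r²): m/s²  ✗

Only kinetic energy has units kg·m²/s².

Answer: kinetic energy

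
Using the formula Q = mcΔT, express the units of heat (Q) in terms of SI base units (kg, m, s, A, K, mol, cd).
Units of each symbol in Q = mcΔT:
  m (mass): kg
  c (specific heat capacity, in J/(kg·K)): m²/(s²·K)
  ΔT (temperature change): K

Multiplying the contributions: [kg] · [m²/(s²·K)] · [K]
Adding exponents of each base unit: kg: 1, m: 2, s: -2
SI base units of heat: kg·m²/s²

Answer: kg·m²/s²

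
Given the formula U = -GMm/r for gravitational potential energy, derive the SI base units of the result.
Units of each symbol in U = -GMm/r:
  G (gravitational constant): m³/(kg·s²)
  M (mass): kg
  m (mass): kg
  r (distance): m  → in the denominator, contributes 1/m
  The minus sign does not affect the units.

Multiplying the contributions: [m³/(kg·s²)] · [kg] · [kg] · [1/m]
Adding exponents of each base unit: kg: 1, m: 2, s: -2
SI base units of gravitational potential energy: kg·m²/s²

Answer: kg·m²/s²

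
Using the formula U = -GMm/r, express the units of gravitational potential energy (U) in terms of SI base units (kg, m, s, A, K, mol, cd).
Units of each symbol in U = -GMm/r:
  G (gravitational constant): m³/(kg·s²)
  M (mass): kg
  m (mass): kg
  r (distance): m  → in the denominator, contributes 1/m
  The minus sign does not affect the units.

Multiplying the contributions: [m³/(kg·s²)] · [kg] · [kg] · [1/m]
Adding exponents of each base unit: kg: 1, m: 2, s: -2
SI base units of gravitational potential energy: kg·m²/s²

Answer: kg·m²/s²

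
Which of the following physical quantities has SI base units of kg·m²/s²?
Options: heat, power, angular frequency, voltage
Checking the SI base units of each option:
  heat (Q = mcΔT): kg·m²/s²  ✓ matches
  power (P = W/t): kg·m²/s³  ✗
  angular frequency (ω = 2πf): 1/s  ✗
  voltage (V = IR): kg·m²/(s³·A)  ✗

Only heat has units kg·m²/s².

Answer: heat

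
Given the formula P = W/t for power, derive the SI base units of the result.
Units of each symbol in P = W/t:
  W (work): kg·m²/s²
  t (time): s  → in the denominator, contributes 1/s

Multiplying the contributions: [kg·m²/s²] · [1/s]
Adding exponents of each base unit: kg: 1, m: 2, s: -3
SI base units of power: kg·m²/s³

Answer: kg·m²/s³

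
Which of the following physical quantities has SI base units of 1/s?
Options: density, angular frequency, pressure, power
Checking the SI base units of each option:
  density (ρ = m/V): kg/m³  ✗
  angular frequency (ω = 2πf): 1/s  ✓ matches
  pressure (P = F/A): kg/(m·s²)  ✗
  power (P = W/t): kg·m²/s³  ✗

Only angular frequency has units 1/s.

Answer: angular frequency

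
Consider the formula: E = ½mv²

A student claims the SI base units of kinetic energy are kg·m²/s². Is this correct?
Units of each symbol in E = ½mv²:
  m (mass): kg
  v (speed): m/s  → to the power 2, contributes m²/s²
  The factor ½ is dimensionless.

Multiplying the contributions: [kg] · [m²/s²]
Adding exponents of each base unit: kg: 1, m: 2, s: -2
SI base units of kinetic energy: kg·m²/s²

The claimed units kg·m²/s² match the derived units, so the claim is correct.

Answer: Yes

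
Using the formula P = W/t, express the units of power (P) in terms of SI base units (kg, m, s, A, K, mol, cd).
Units of each symbol in P = W/t:
  W (work): kg·m²/s²
  t (time): s  → in the denominator, contributes 1/s

Multiplying the contributions: [kg·m²/s²] · [1/s]
Adding exponents of each base unit: kg: 1, m: 2, s: -3
SI base units of power: kg·m²/s³

Answer: kg·m²/s³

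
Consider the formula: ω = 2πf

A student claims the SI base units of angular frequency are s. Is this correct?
Units of each symbol in ω = 2πf:
  f (frequency): 1/s
  The factor 2π is dimensionless.

Multiplying the contributions: [1/s]
Adding exponents of each base unit: s: -1
SI base units of angular frequency: 1/s

The claimed units s (exponents s: 1) do not match the derived units 1/s (exponents s: -1), so the claim is incorrect.

Answer: No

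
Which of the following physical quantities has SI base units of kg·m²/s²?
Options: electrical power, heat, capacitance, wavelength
Checking the SI base units of each option:
  electrical power (P = IV): kg·m²/s³  ✗
  heat (Q = mcΔT): kg·m²/s²  ✓ matches
  capacitance (C = Q/V): s⁴·A²/(kg·m²)  ✗
  wavelength (λ = v/f): m  ✗

Only heat has units kg·m²/s².

Answer: heat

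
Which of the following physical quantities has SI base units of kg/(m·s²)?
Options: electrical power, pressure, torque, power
Checking the SI base units of each option:
  electrical power (P = IV): kg·m²/s³  ✗
  pressure (P = F/A): kg/(m·s²)  ✓ matches
  torque (τ = Fr): kg·m²/s²  ✗
  power (P = W/t): kg·m²/s³  ✗

Only pressure has units kg/(m·s²).

Answer: pressure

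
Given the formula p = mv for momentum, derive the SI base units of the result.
Units of each symbol in p = mv:
  m (mass): kg
  v (velocity): m/s

Multiplying the contributions: [kg] · [m/s]
Adding exponents of each base unit: kg: 1, m: 1, s: -1
SI base units of momentum: kg·m/s

Answer: kg·m/s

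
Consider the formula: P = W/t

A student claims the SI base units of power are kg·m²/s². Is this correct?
Units of each symbol in P = W/t:
  W (work): kg·m²/s²
  t (time): s  → in the denominator, contributes 1/s

Multiplying the contributions: [kg·m²/s²] · [1/s]
Adding exponents of each base unit: kg: 1, m: 2, s: -3
SI base units of power: kg·m²/s³

The claimed units kg·m²/s² (exponents kg: 1, m: 2, s: -2) do not match the derived units kg·m²/s³ (exponents kg: 1, m: 2, s: -3), so the claim is incorrect.

Answer: No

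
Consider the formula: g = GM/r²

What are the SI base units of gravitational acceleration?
Units of each symbol in g = GM/r²:
  G (gravitational constant): m³/(kg·s²)
  M (mass): kg
  r (distance): m  → to the power 2 in the denominator, contributes 1/m²

Multiplying the contributions: [m³/(kg·s²)] · [kg] · [1/m²]
Adding exponents of each base unit: m: 1, s: -2
SI base units of gravitational acceleration: m/s²

Answer: m/s²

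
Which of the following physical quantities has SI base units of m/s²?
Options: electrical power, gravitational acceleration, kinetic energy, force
Checking the SI base units of each option:
  electrical power (P = IV): kg·m²/s³  ✗
  gravitational acceleration (g = GM/r²): m/s²  ✓ matches
  kinetic energy (E = ½mv²): kg·m²/s²  ✗
  force (F = ma): kg·m/s²  ✗

Only gravitational acceleration has units m/s².

Answer: gravitational acceleration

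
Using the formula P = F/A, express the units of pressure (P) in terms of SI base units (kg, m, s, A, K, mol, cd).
Units of each symbol in P = F/A:
  F (force): kg·m/s²
  A (area): m²  → in the denominator, contributes 1/m²

Multiplying the contributions: [kg·m/s²] · [1/m²]
Adding exponents of each base unit: kg: 1, m: -1, s: -2
SI base units of pressure: kg/(m·s²)

Answer: kg/(m·s²)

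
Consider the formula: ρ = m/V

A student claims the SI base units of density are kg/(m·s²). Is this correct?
Units of each symbol in ρ = m/V:
  m (mass): kg
  V (volume): m³  → in the denominator, contributes 1/m³

Multiplying the contributions: [kg] · [1/m³]
Adding exponents of each base unit: kg: 1, m: -3
SI base units of density: kg/m³

The claimed units kg/(m·s²) (exponents kg: 1, m: -1, s: -2) do not match the derived units kg/m³ (exponents kg: 1, m: -3), so the claim is incorrect.

Answer: No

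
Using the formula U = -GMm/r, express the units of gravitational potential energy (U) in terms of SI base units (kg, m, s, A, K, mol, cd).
Units of each symbol in U = -GMm/r:
  G (gravitational constant): m³/(kg·s²)
  M (mass): kg
  m (mass): kg
  r (distance): m  → in the denominator, contributes 1/m
  The minus sign does not affect the units.

Multiplying the contributions: [m³/(kg·s²)] · [kg] · [kg] · [1/m]
Adding exponents of each base unit: kg: 1, m: 2, s: -2
SI base units of gravitational potential energy: kg·m²/s²

Answer: kg·m²/s²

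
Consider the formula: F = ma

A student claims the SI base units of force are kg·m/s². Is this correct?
Units of each symbol in F = ma:
  m (mass): kg
  a (acceleration): m/s²

Multiplying the contributions: [kg] · [m/s²]
Adding exponents of each base unit: kg: 1, m: 1, s: -2
SI base units of force: kg·m/s²

The claimed units kg·m/s² match the derived units, so the claim is correct.

Answer: Yes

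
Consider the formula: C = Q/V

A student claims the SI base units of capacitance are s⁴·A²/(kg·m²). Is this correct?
Units of each symbol in C = Q/V:
  Q (charge, in coulombs): s·A
  V (voltage, in volts): kg·m²/(s³·A)  → in the denominator, contributes s³·A/(kg·m²)

Multiplying the contributions: [s·A] · [s³·A/(kg·m²)]
Adding exponents of each base unit: kg: -1, m: -2, s: 4, A: 2
SI base units of capacitance: s⁴·A²/(kg·m²)

The claimed units s⁴·A²/(kg·m²) match the derived units, so the claim is correct.

Answer: Yes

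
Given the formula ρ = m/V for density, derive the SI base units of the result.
Units of each symbol in ρ = m/V:
  m (mass): kg
  V (volume): m³  → in the denominator, contributes 1/m³

Multiplying the contributions: [kg] · [1/m³]
Adding exponents of each base unit: kg: 1, m: -3
SI base units of density: kg/m³

Answer: kg/m³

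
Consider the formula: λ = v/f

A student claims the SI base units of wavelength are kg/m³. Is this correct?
Units of each symbol in λ = v/f:
  v (wave speed): m/s
  f (frequency): 1/s  → in the denominator, contributes s

Multiplying the contributions: [m/s] · [s]
Adding exponents of each base unit: m: 1
SI base units of wavelength: m

The claimed units kg/m³ (exponents kg: 1, m: -3) do not match the derived units m (exponents m: 1), so the claim is incorrect.

Answer: No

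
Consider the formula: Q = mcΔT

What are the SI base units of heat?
Units of each symbol in Q = mcΔT:
  m (mass): kg
  c (specific heat capacity, in J/(kg·K)): m²/(s²·K)
  ΔT (temperature change): K

Multiplying the contributions: [kg] · [m²/(s²·K)] · [K]
Adding exponents of each base unit: kg: 1, m: 2, s: -2
SI base units of heat: kg·m²/s²

Answer: kg·m²/s²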